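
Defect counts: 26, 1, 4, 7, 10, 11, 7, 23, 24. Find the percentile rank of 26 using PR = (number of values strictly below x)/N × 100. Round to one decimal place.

88.9

N = 9.
Strictly below 26: 8. Equal to 26: 1.
PR = 8/9 × 100 = 88.9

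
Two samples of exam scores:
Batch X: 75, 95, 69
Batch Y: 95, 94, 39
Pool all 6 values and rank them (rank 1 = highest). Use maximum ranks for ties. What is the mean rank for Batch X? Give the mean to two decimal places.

Sorted (descending): 95, 95, 94, 75, 69, 39
The 2 values of 95 occupy positions 1–2 → each gets rank 2.
Batch X values → pooled ranks: 75→4, 95→2, 69→5
Mean rank = (4 + 2 + 5) / 3 = 3.67

3.67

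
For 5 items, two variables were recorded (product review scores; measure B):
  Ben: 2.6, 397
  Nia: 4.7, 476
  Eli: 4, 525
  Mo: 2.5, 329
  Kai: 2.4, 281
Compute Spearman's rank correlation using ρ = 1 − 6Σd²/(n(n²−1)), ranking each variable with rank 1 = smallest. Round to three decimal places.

0.900

Ranks of variable 1: 3, 5, 4, 2, 1
Ranks of variable 2: 3, 4, 5, 2, 1
d = r₁ − r₂: 0, 1, -1, 0, 0
d²: 0, 1, 1, 0, 0; Σd² = 2
ρ = 1 − 6·2/(5·24) = 1 − 12/120 = 0.900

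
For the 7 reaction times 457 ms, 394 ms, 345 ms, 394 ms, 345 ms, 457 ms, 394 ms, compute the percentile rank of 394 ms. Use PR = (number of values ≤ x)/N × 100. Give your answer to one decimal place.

71.4

N = 7.
Strictly below 394: 2. Equal to 394: 3.
PR = 5/7 × 100 = 71.4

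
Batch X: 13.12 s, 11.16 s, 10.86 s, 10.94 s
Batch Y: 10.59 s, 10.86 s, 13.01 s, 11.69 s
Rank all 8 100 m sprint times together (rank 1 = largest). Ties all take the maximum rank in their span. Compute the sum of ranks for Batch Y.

20

Sorted (descending): 13.12, 13.01, 11.69, 11.16, 10.94, 10.86, 10.86, 10.59
The 2 values of 10.86 occupy positions 6–7 → each gets rank 7.
Batch Y values → pooled ranks: 10.59→8, 10.86→7, 13.01→2, 11.69→3
Rank sum = 8 + 7 + 2 + 3 = 20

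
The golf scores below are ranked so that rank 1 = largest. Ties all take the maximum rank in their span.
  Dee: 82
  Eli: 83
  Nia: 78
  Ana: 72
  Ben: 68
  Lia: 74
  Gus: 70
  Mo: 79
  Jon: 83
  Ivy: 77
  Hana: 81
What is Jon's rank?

2

Sorted (descending): 83, 83, 82, 81, 79, 78, 77, 74, 72, 70, 68
The 2 values of 83 occupy positions 1–2 → each gets rank 2.
Jon has value 83 → rank 2.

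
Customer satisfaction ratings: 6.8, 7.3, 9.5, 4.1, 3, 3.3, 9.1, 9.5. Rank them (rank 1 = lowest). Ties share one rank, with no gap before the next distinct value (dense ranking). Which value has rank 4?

6.8

Sorted (ascending): 3, 3.3, 4.1, 6.8, 7.3, 9.1, 9.5, 9.5
The 2 values of 9.5 share dense rank 7.
Remaining distinct values take the next consecutive integers.
Rank 4 → value 6.8.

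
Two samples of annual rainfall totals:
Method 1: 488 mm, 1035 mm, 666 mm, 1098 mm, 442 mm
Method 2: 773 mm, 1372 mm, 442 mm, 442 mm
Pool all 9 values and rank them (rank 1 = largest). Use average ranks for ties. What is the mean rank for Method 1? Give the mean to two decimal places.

4.80

Sorted (descending): 1372, 1098, 1035, 773, 666, 488, 442, 442, 442
The 3 values of 442 occupy positions 7–9 → average rank 8.
Method 1 values → pooled ranks: 488→6, 1035→3, 666→5, 1098→2, 442→8
Mean rank = (6 + 3 + 5 + 2 + 8) / 5 = 4.80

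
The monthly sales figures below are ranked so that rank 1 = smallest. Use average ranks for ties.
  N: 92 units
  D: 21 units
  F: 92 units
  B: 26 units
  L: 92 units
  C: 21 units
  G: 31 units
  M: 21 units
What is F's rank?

Sorted (ascending): 21, 21, 21, 26, 31, 92, 92, 92
The 3 values of 21 occupy positions 1–3 → average rank 2.
The 3 values of 92 occupy positions 6–8 → average rank 7.
F has value 92 units → rank 7.

7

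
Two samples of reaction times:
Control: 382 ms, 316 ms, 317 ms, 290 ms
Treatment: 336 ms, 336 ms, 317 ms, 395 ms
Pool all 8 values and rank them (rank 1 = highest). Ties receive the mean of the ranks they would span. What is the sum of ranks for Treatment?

Sorted (descending): 395, 382, 336, 336, 317, 317, 316, 290
The 2 values of 336 occupy positions 3–4 → average rank (3+4)/2 = 3.5.
The 2 values of 317 occupy positions 5–6 → average rank (5+6)/2 = 5.5.
Treatment values → pooled ranks: 336→3.5, 336→3.5, 317→5.5, 395→1
Rank sum = 3.5 + 3.5 + 5.5 + 1 = 13.5

13.5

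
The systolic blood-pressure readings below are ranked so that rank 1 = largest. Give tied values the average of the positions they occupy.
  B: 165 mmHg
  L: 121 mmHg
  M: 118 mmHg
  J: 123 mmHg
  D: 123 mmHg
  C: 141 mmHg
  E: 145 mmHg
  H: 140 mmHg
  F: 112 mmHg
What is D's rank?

Sorted (descending): 165, 145, 141, 140, 123, 123, 121, 118, 112
The 2 values of 123 occupy positions 5–6 → average rank (5+6)/2 = 5.5.
D has value 123 mmHg → rank 5.5.

5.5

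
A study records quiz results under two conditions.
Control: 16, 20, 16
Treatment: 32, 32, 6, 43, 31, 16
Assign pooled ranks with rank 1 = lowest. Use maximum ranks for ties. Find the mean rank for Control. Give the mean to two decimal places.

4.33

Sorted (ascending): 6, 16, 16, 16, 20, 31, 32, 32, 43
The 3 values of 16 occupy positions 2–4 → each gets rank 4.
The 2 values of 32 occupy positions 7–8 → each gets rank 8.
Control values → pooled ranks: 16→4, 20→5, 16→4
Mean rank = (4 + 5 + 4) / 3 = 4.33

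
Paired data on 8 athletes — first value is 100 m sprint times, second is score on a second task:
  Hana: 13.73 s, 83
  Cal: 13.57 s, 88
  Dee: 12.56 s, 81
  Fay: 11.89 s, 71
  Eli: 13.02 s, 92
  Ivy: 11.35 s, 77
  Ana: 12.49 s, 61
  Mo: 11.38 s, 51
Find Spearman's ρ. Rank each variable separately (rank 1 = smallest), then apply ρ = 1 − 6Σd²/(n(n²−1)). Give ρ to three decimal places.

Ranks of variable 1: 8, 7, 5, 3, 6, 1, 4, 2
Ranks of variable 2: 6, 7, 5, 3, 8, 4, 2, 1
d = r₁ − r₂: 2, 0, 0, 0, -2, -3, 2, 1
d²: 4, 0, 0, 0, 4, 9, 4, 1; Σd² = 22
ρ = 1 − 6·22/(8·63) = 1 − 132/504 = 0.738

0.738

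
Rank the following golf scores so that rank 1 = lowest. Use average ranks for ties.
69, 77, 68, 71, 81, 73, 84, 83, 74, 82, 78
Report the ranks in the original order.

Sorted (ascending): 68, 69, 71, 73, 74, 77, 78, 81, 82, 83, 84
No ties — each value takes its position as its rank.

2, 6, 1, 3, 8, 4, 11, 10, 5, 9, 7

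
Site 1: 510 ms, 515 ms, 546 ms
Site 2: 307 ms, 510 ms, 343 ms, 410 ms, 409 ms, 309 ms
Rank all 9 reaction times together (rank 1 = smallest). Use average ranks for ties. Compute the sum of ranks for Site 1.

23.5

Sorted (ascending): 307, 309, 343, 409, 410, 510, 510, 515, 546
The 2 values of 510 occupy positions 6–7 → average rank (6+7)/2 = 6.5.
Site 1 values → pooled ranks: 510→6.5, 515→8, 546→9
Rank sum = 6.5 + 8 + 9 = 23.5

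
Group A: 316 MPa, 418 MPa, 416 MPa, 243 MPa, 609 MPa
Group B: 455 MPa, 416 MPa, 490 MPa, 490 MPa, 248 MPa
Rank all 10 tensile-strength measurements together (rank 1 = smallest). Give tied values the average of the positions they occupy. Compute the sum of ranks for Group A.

24.5

Sorted (ascending): 243, 248, 316, 416, 416, 418, 455, 490, 490, 609
The 2 values of 416 occupy positions 4–5 → average rank (4+5)/2 = 4.5.
The 2 values of 490 occupy positions 8–9 → average rank (8+9)/2 = 8.5.
Group A values → pooled ranks: 316→3, 418→6, 416→4.5, 243→1, 609→10
Rank sum = 3 + 6 + 4.5 + 1 + 10 = 24.5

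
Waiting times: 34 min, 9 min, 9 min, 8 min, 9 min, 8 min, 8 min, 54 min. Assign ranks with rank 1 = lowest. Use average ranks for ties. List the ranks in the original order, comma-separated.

Sorted (ascending): 8, 8, 8, 9, 9, 9, 34, 54
The 3 values of 8 occupy positions 1–3 → average rank 2.
The 3 values of 9 occupy positions 4–6 → average rank 5.

7, 5, 5, 2, 5, 2, 2, 8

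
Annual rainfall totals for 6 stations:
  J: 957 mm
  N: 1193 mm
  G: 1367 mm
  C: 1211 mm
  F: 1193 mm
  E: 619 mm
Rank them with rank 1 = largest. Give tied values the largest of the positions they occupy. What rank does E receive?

Sorted (descending): 1367, 1211, 1193, 1193, 957, 619
The 2 values of 1193 occupy positions 3–4 → each gets rank 4.
E has value 619 mm → rank 6.

6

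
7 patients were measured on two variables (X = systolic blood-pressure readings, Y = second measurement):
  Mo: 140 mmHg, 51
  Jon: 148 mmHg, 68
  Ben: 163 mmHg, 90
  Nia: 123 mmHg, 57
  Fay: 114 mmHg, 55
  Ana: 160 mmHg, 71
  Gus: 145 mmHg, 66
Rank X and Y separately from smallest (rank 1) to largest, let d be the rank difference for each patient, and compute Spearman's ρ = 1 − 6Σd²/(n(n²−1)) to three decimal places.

0.893

Ranks of variable 1: 3, 5, 7, 2, 1, 6, 4
Ranks of variable 2: 1, 5, 7, 3, 2, 6, 4
d = r₁ − r₂: 2, 0, 0, -1, -1, 0, 0
d²: 4, 0, 0, 1, 1, 0, 0; Σd² = 6
ρ = 1 − 6·6/(7·48) = 1 − 36/336 = 0.893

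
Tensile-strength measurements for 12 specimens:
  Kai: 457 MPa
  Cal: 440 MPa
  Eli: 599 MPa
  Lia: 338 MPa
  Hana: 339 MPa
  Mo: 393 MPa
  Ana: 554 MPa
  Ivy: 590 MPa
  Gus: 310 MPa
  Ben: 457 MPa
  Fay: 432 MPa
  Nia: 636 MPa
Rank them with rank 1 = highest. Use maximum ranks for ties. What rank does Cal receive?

Sorted (descending): 636, 599, 590, 554, 457, 457, 440, 432, 393, 339, 338, 310
The 2 values of 457 occupy positions 5–6 → each gets rank 6.
Cal has value 440 MPa → rank 7.

7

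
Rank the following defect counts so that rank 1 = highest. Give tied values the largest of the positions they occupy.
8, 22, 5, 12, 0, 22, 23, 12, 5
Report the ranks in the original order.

6, 3, 8, 5, 9, 3, 1, 5, 8

Sorted (descending): 23, 22, 22, 12, 12, 8, 5, 5, 0
The 2 values of 22 occupy positions 2–3 → each gets rank 3.
The 2 values of 12 occupy positions 4–5 → each gets rank 5.
The 2 values of 5 occupy positions 7–8 → each gets rank 8.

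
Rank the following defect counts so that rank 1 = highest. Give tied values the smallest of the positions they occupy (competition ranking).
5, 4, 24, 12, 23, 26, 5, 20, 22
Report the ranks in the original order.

Sorted (descending): 26, 24, 23, 22, 20, 12, 5, 5, 4
The 2 values of 5 occupy positions 7–8 → each gets rank 7.

7, 9, 2, 6, 3, 1, 7, 5, 4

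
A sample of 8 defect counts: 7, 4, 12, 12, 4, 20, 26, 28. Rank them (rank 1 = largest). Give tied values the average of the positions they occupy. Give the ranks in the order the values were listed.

Sorted (descending): 28, 26, 20, 12, 12, 7, 4, 4
The 2 values of 12 occupy positions 4–5 → average rank (4+5)/2 = 4.5.
The 2 values of 4 occupy positions 7–8 → average rank (7+8)/2 = 7.5.

6, 7.5, 4.5, 4.5, 7.5, 3, 2, 1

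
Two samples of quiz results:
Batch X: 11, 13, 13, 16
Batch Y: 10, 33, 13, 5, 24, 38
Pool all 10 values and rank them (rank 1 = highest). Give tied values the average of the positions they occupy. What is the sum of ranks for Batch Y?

31

Sorted (descending): 38, 33, 24, 16, 13, 13, 13, 11, 10, 5
The 3 values of 13 occupy positions 5–7 → average rank 6.
Batch Y values → pooled ranks: 10→9, 33→2, 13→6, 5→10, 24→3, 38→1
Rank sum = 9 + 2 + 6 + 10 + 3 + 1 = 31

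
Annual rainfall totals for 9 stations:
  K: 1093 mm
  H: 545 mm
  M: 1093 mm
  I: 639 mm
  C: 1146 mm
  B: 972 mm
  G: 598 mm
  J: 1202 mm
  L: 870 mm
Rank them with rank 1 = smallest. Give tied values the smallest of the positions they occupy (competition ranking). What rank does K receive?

Sorted (ascending): 545, 598, 639, 870, 972, 1093, 1093, 1146, 1202
The 2 values of 1093 occupy positions 6–7 → each gets rank 6.
K has value 1093 mm → rank 6.

6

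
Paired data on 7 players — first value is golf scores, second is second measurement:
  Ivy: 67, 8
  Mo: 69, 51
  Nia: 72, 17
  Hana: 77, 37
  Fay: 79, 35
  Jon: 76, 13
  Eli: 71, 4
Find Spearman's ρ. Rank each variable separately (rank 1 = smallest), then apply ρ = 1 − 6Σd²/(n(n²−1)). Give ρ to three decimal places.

Ranks of variable 1: 1, 2, 4, 6, 7, 5, 3
Ranks of variable 2: 2, 7, 4, 6, 5, 3, 1
d = r₁ − r₂: -1, -5, 0, 0, 2, 2, 2
d²: 1, 25, 0, 0, 4, 4, 4; Σd² = 38
ρ = 1 − 6·38/(7·48) = 1 − 228/336 = 0.321

0.321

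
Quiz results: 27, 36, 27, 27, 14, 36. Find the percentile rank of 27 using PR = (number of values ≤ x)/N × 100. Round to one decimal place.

66.7

N = 6.
Strictly below 27: 1. Equal to 27: 3.
PR = 4/6 × 100 = 66.7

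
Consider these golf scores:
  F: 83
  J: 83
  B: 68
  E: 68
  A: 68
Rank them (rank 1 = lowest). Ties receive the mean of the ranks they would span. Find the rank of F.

4.5

Sorted (ascending): 68, 68, 68, 83, 83
The 3 values of 68 occupy positions 1–3 → average rank 2.
The 2 values of 83 occupy positions 4–5 → average rank (4+5)/2 = 4.5.
F has value 83 → rank 4.5.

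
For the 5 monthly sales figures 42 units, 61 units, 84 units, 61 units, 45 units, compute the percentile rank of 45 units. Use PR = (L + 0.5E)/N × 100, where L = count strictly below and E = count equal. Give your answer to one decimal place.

N = 5.
Strictly below 45: 1. Equal to 45: 1.
PR = (1 + 0.5·1)/5 × 100 = 30.0

30.0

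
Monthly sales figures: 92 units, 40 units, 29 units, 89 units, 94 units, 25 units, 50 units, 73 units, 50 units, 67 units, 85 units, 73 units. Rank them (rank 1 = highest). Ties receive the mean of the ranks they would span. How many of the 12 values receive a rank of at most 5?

Sorted (descending): 94, 92, 89, 85, 73, 73, 67, 50, 50, 40, 29, 25
The 2 values of 73 occupy positions 5–6 → average rank (5+6)/2 = 5.5.
The 2 values of 50 occupy positions 8–9 → average rank (8+9)/2 = 8.5.
Ranks ≤ 5: {1, 2, 3, 4} → 4 values.

4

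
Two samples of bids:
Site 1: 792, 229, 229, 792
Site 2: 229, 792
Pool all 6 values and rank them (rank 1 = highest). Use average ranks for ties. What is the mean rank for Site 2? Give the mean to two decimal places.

3.50

Sorted (descending): 792, 792, 792, 229, 229, 229
The 3 values of 792 occupy positions 1–3 → average rank 2.
The 3 values of 229 occupy positions 4–6 → average rank 5.
Site 2 values → pooled ranks: 229→5, 792→2
Mean rank = (5 + 2) / 2 = 3.50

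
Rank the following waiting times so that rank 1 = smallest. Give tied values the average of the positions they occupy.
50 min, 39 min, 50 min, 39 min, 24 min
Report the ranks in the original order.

Sorted (ascending): 24, 39, 39, 50, 50
The 2 values of 39 occupy positions 2–3 → average rank (2+3)/2 = 2.5.
The 2 values of 50 occupy positions 4–5 → average rank (4+5)/2 = 4.5.

4.5, 2.5, 4.5, 2.5, 1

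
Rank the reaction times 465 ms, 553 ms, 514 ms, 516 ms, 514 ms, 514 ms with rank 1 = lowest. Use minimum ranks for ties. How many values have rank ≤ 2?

4

Sorted (ascending): 465, 514, 514, 514, 516, 553
The 3 values of 514 occupy positions 2–4 → each gets rank 2.
Ranks ≤ 2: {1, 2, 2, 2} → 4 values.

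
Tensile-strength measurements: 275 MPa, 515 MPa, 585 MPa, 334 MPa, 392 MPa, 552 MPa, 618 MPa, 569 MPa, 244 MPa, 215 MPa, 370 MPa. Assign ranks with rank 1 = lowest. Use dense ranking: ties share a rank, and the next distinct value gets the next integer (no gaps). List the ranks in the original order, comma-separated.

3, 7, 10, 4, 6, 8, 11, 9, 2, 1, 5

Sorted (ascending): 215, 244, 275, 334, 370, 392, 515, 552, 569, 585, 618
No ties — each value takes its position as its rank.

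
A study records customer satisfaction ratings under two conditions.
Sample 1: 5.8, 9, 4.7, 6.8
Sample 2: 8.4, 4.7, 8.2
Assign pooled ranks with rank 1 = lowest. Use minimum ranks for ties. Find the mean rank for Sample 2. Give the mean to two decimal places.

Sorted (ascending): 4.7, 4.7, 5.8, 6.8, 8.2, 8.4, 9
The 2 values of 4.7 occupy positions 1–2 → each gets rank 1.
Sample 2 values → pooled ranks: 8.4→6, 4.7→1, 8.2→5
Mean rank = (6 + 1 + 5) / 3 = 4.00

4.00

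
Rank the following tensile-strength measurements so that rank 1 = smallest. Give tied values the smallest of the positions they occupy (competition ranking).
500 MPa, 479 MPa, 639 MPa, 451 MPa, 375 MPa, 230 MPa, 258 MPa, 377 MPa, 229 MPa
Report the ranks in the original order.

Sorted (ascending): 229, 230, 258, 375, 377, 451, 479, 500, 639
No ties — each value takes its position as its rank.

8, 7, 9, 6, 4, 2, 3, 5, 1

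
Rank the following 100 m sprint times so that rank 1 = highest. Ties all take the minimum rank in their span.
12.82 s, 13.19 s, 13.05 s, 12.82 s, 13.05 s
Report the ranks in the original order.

Sorted (descending): 13.19, 13.05, 13.05, 12.82, 12.82
The 2 values of 13.05 occupy positions 2–3 → each gets rank 2.
The 2 values of 12.82 occupy positions 4–5 → each gets rank 4.

4, 1, 2, 4, 2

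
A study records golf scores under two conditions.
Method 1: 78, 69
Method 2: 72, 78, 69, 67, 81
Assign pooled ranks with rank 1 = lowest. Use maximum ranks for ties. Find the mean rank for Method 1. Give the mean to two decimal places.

Sorted (ascending): 67, 69, 69, 72, 78, 78, 81
The 2 values of 69 occupy positions 2–3 → each gets rank 3.
The 2 values of 78 occupy positions 5–6 → each gets rank 6.
Method 1 values → pooled ranks: 78→6, 69→3
Mean rank = (6 + 3) / 2 = 4.50

4.50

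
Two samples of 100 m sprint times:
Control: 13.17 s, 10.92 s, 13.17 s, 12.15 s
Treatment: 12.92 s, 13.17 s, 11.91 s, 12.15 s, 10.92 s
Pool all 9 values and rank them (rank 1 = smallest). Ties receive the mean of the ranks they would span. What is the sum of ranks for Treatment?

23

Sorted (ascending): 10.92, 10.92, 11.91, 12.15, 12.15, 12.92, 13.17, 13.17, 13.17
The 2 values of 10.92 occupy positions 1–2 → average rank (1+2)/2 = 1.5.
The 2 values of 12.15 occupy positions 4–5 → average rank (4+5)/2 = 4.5.
The 3 values of 13.17 occupy positions 7–9 → average rank 8.
Treatment values → pooled ranks: 12.92→6, 13.17→8, 11.91→3, 12.15→4.5, 10.92→1.5
Rank sum = 6 + 8 + 3 + 4.5 + 1.5 = 23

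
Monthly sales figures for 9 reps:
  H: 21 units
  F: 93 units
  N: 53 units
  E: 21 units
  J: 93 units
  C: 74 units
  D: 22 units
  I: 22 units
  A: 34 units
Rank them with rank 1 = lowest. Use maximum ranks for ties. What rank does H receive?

2

Sorted (ascending): 21, 21, 22, 22, 34, 53, 74, 93, 93
The 2 values of 21 occupy positions 1–2 → each gets rank 2.
The 2 values of 22 occupy positions 3–4 → each gets rank 4.
The 2 values of 93 occupy positions 8–9 → each gets rank 9.
H has value 21 units → rank 2.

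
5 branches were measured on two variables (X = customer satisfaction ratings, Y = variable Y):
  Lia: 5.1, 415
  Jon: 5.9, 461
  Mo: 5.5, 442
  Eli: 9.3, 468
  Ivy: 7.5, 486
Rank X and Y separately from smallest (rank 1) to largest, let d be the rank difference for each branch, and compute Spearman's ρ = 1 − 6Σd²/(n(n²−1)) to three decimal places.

Ranks of variable 1: 1, 3, 2, 5, 4
Ranks of variable 2: 1, 3, 2, 4, 5
d = r₁ − r₂: 0, 0, 0, 1, -1
d²: 0, 0, 0, 1, 1; Σd² = 2
ρ = 1 − 6·2/(5·24) = 1 − 12/120 = 0.900

0.900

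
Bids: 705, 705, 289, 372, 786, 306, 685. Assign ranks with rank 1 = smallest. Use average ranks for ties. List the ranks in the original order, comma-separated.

5.5, 5.5, 1, 3, 7, 2, 4

Sorted (ascending): 289, 306, 372, 685, 705, 705, 786
The 2 values of 705 occupy positions 5–6 → average rank (5+6)/2 = 5.5.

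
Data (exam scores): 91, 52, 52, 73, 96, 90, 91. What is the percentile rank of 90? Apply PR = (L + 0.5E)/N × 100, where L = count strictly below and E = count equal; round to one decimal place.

N = 7.
Strictly below 90: 3. Equal to 90: 1.
PR = (3 + 0.5·1)/7 × 100 = 50.0

50.0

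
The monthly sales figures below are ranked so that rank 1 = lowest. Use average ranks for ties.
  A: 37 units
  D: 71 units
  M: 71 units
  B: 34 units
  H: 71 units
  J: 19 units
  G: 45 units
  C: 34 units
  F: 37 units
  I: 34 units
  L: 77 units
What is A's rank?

Sorted (ascending): 19, 34, 34, 34, 37, 37, 45, 71, 71, 71, 77
The 3 values of 34 occupy positions 2–4 → average rank 3.
The 2 values of 37 occupy positions 5–6 → average rank (5+6)/2 = 5.5.
The 3 values of 71 occupy positions 8–10 → average rank 9.
A has value 37 units → rank 5.5.

5.5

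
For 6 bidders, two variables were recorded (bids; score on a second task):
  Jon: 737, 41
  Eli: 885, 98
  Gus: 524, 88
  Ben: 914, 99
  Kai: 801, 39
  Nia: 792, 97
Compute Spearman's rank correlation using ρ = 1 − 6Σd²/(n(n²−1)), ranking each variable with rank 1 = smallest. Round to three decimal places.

Ranks of variable 1: 2, 5, 1, 6, 4, 3
Ranks of variable 2: 2, 5, 3, 6, 1, 4
d = r₁ − r₂: 0, 0, -2, 0, 3, -1
d²: 0, 0, 4, 0, 9, 1; Σd² = 14
ρ = 1 − 6·14/(6·35) = 1 − 84/210 = 0.600

0.600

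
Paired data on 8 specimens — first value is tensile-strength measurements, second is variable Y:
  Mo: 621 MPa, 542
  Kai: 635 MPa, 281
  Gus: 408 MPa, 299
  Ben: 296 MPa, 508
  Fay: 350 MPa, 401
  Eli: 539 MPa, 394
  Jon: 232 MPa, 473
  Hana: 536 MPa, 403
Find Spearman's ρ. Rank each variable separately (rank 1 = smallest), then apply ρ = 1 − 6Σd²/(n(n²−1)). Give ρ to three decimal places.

Ranks of variable 1: 7, 8, 4, 2, 3, 6, 1, 5
Ranks of variable 2: 8, 1, 2, 7, 4, 3, 6, 5
d = r₁ − r₂: -1, 7, 2, -5, -1, 3, -5, 0
d²: 1, 49, 4, 25, 1, 9, 25, 0; Σd² = 114
ρ = 1 − 6·114/(8·63) = 1 − 684/504 = -0.357

-0.357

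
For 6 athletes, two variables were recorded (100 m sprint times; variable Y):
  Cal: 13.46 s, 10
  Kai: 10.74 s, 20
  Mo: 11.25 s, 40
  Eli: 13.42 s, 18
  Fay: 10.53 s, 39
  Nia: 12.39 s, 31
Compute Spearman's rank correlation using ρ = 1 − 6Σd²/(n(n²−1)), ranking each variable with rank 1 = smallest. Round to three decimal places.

Ranks of variable 1: 6, 2, 3, 5, 1, 4
Ranks of variable 2: 1, 3, 6, 2, 5, 4
d = r₁ − r₂: 5, -1, -3, 3, -4, 0
d²: 25, 1, 9, 9, 16, 0; Σd² = 60
ρ = 1 − 6·60/(6·35) = 1 − 360/210 = -0.714

-0.714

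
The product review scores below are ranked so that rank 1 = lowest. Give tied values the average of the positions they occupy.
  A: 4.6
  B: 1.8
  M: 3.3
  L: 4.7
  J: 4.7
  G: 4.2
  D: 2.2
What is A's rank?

5

Sorted (ascending): 1.8, 2.2, 3.3, 4.2, 4.6, 4.7, 4.7
The 2 values of 4.7 occupy positions 6–7 → average rank (6+7)/2 = 6.5.
A has value 4.6 → rank 5.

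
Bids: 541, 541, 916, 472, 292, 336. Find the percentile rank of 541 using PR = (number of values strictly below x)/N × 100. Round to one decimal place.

N = 6.
Strictly below 541: 3. Equal to 541: 2.
PR = 3/6 × 100 = 50.0

50.0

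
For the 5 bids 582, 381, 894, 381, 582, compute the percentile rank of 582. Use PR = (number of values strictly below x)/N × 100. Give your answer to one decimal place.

40.0

N = 5.
Strictly below 582: 2. Equal to 582: 2.
PR = 2/5 × 100 = 40.0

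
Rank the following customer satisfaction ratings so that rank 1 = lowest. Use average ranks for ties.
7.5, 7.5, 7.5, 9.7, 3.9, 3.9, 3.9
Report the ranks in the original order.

5, 5, 5, 7, 2, 2, 2

Sorted (ascending): 3.9, 3.9, 3.9, 7.5, 7.5, 7.5, 9.7
The 3 values of 3.9 occupy positions 1–3 → average rank 2.
The 3 values of 7.5 occupy positions 4–6 → average rank 5.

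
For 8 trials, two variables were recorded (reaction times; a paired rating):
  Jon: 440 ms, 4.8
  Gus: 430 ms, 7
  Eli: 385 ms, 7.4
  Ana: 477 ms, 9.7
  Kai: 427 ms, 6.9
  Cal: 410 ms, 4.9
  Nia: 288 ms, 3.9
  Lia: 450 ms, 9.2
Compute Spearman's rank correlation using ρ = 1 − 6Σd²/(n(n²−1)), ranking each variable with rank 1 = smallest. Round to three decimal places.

0.619

Ranks of variable 1: 6, 5, 2, 8, 4, 3, 1, 7
Ranks of variable 2: 2, 5, 6, 8, 4, 3, 1, 7
d = r₁ − r₂: 4, 0, -4, 0, 0, 0, 0, 0
d²: 16, 0, 16, 0, 0, 0, 0, 0; Σd² = 32
ρ = 1 − 6·32/(8·63) = 1 − 192/504 = 0.619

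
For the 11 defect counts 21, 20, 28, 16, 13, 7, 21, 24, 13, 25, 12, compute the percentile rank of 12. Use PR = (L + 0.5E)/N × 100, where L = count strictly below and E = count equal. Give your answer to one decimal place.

N = 11.
Strictly below 12: 1. Equal to 12: 1.
PR = (1 + 0.5·1)/11 × 100 = 13.6

13.6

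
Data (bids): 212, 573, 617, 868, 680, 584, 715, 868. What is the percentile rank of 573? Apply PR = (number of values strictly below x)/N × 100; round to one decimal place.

N = 8.
Strictly below 573: 1. Equal to 573: 1.
PR = 1/8 × 100 = 12.5

12.5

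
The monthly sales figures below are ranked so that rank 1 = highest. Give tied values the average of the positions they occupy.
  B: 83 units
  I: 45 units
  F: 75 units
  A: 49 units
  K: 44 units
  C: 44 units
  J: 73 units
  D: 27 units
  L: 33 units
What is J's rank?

3

Sorted (descending): 83, 75, 73, 49, 45, 44, 44, 33, 27
The 2 values of 44 occupy positions 6–7 → average rank (6+7)/2 = 6.5.
J has value 73 units → rank 3.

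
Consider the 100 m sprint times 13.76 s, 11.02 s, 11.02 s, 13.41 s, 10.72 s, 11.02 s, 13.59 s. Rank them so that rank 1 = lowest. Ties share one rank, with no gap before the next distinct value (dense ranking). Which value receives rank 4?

Sorted (ascending): 10.72, 11.02, 11.02, 11.02, 13.41, 13.59, 13.76
The 3 values of 11.02 share dense rank 2.
Remaining distinct values take the next consecutive integers.
Rank 4 → value 13.59.

13.59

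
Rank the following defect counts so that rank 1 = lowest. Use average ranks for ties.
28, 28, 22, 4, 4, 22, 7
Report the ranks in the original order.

6.5, 6.5, 4.5, 1.5, 1.5, 4.5, 3

Sorted (ascending): 4, 4, 7, 22, 22, 28, 28
The 2 values of 4 occupy positions 1–2 → average rank (1+2)/2 = 1.5.
The 2 values of 22 occupy positions 4–5 → average rank (4+5)/2 = 4.5.
The 2 values of 28 occupy positions 6–7 → average rank (6+7)/2 = 6.5.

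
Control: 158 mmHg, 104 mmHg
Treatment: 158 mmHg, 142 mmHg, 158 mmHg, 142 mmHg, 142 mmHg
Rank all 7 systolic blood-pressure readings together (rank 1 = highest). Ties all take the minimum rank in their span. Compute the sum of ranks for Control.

Sorted (descending): 158, 158, 158, 142, 142, 142, 104
The 3 values of 158 occupy positions 1–3 → each gets rank 1.
The 3 values of 142 occupy positions 4–6 → each gets rank 4.
Control values → pooled ranks: 158→1, 104→7
Rank sum = 1 + 7 = 8

8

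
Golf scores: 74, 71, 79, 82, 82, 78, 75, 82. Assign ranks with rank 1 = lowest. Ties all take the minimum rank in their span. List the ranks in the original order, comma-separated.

Sorted (ascending): 71, 74, 75, 78, 79, 82, 82, 82
The 3 values of 82 occupy positions 6–8 → each gets rank 6.

2, 1, 5, 6, 6, 4, 3, 6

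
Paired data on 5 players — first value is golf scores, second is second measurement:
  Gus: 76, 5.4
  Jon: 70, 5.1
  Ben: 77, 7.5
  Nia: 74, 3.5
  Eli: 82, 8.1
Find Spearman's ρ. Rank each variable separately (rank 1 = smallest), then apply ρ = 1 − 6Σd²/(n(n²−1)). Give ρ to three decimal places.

Ranks of variable 1: 3, 1, 4, 2, 5
Ranks of variable 2: 3, 2, 4, 1, 5
d = r₁ − r₂: 0, -1, 0, 1, 0
d²: 0, 1, 0, 1, 0; Σd² = 2
ρ = 1 − 6·2/(5·24) = 1 − 12/120 = 0.900

0.900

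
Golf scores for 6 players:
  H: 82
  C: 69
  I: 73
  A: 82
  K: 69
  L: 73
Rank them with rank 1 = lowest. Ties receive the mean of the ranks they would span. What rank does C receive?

Sorted (ascending): 69, 69, 73, 73, 82, 82
The 2 values of 69 occupy positions 1–2 → average rank (1+2)/2 = 1.5.
The 2 values of 73 occupy positions 3–4 → average rank (3+4)/2 = 3.5.
The 2 values of 82 occupy positions 5–6 → average rank (5+6)/2 = 5.5.
C has value 69 → rank 1.5.

1.5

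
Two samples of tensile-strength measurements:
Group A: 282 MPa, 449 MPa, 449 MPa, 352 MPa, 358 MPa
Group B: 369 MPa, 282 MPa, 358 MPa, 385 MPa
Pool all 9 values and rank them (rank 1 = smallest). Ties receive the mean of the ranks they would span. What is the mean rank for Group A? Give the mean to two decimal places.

Sorted (ascending): 282, 282, 352, 358, 358, 369, 385, 449, 449
The 2 values of 282 occupy positions 1–2 → average rank (1+2)/2 = 1.5.
The 2 values of 358 occupy positions 4–5 → average rank (4+5)/2 = 4.5.
The 2 values of 449 occupy positions 8–9 → average rank (8+9)/2 = 8.5.
Group A values → pooled ranks: 282→1.5, 449→8.5, 449→8.5, 352→3, 358→4.5
Mean rank = (1.5 + 8.5 + 8.5 + 3 + 4.5) / 5 = 5.20

5.20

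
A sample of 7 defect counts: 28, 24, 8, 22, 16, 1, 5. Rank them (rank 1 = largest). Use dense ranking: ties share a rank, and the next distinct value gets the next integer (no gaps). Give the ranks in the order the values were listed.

Sorted (descending): 28, 24, 22, 16, 8, 5, 1
No ties — each value takes its position as its rank.

1, 2, 5, 3, 4, 7, 6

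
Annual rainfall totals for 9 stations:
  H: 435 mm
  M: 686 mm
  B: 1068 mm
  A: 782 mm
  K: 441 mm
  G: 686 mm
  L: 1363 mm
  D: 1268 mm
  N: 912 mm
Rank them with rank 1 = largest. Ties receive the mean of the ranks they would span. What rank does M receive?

6.5

Sorted (descending): 1363, 1268, 1068, 912, 782, 686, 686, 441, 435
The 2 values of 686 occupy positions 6–7 → average rank (6+7)/2 = 6.5.
M has value 686 mm → rank 6.5.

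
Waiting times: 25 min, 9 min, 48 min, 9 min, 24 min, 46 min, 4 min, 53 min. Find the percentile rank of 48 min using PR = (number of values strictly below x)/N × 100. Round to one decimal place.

N = 8.
Strictly below 48: 6. Equal to 48: 1.
PR = 6/8 × 100 = 75.0

75.0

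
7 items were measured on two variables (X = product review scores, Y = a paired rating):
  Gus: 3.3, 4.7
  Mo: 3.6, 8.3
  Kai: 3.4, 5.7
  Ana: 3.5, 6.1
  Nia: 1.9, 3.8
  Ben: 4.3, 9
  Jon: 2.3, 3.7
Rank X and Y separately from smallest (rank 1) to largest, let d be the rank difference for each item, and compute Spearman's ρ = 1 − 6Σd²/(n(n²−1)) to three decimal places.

Ranks of variable 1: 3, 6, 4, 5, 1, 7, 2
Ranks of variable 2: 3, 6, 4, 5, 2, 7, 1
d = r₁ − r₂: 0, 0, 0, 0, -1, 0, 1
d²: 0, 0, 0, 0, 1, 0, 1; Σd² = 2
ρ = 1 − 6·2/(7·48) = 1 − 12/336 = 0.964

0.964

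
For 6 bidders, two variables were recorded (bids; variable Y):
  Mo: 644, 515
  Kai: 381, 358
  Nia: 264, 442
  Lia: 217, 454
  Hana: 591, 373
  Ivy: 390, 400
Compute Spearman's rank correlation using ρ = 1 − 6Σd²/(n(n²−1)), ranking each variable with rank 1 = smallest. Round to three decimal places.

0.029

Ranks of variable 1: 6, 3, 2, 1, 5, 4
Ranks of variable 2: 6, 1, 4, 5, 2, 3
d = r₁ − r₂: 0, 2, -2, -4, 3, 1
d²: 0, 4, 4, 16, 9, 1; Σd² = 34
ρ = 1 − 6·34/(6·35) = 1 − 204/210 = 0.029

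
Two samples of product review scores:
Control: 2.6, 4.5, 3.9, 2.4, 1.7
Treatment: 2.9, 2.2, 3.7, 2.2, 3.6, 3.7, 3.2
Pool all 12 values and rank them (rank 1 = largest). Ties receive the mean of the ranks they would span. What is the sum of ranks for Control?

Sorted (descending): 4.5, 3.9, 3.7, 3.7, 3.6, 3.2, 2.9, 2.6, 2.4, 2.2, 2.2, 1.7
The 2 values of 3.7 occupy positions 3–4 → average rank (3+4)/2 = 3.5.
The 2 values of 2.2 occupy positions 10–11 → average rank (10+11)/2 = 10.5.
Control values → pooled ranks: 2.6→8, 4.5→1, 3.9→2, 2.4→9, 1.7→12
Rank sum = 8 + 1 + 2 + 9 + 12 = 32

32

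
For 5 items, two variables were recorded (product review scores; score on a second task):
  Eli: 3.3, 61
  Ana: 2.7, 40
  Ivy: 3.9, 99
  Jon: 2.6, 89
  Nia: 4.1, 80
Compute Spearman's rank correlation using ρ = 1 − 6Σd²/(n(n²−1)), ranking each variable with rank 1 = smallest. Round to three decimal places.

0.200

Ranks of variable 1: 3, 2, 4, 1, 5
Ranks of variable 2: 2, 1, 5, 4, 3
d = r₁ − r₂: 1, 1, -1, -3, 2
d²: 1, 1, 1, 9, 4; Σd² = 16
ρ = 1 − 6·16/(5·24) = 1 − 96/120 = 0.200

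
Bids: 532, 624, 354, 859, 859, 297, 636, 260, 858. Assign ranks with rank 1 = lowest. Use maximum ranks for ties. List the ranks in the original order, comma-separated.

4, 5, 3, 9, 9, 2, 6, 1, 7

Sorted (ascending): 260, 297, 354, 532, 624, 636, 858, 859, 859
The 2 values of 859 occupy positions 8–9 → each gets rank 9.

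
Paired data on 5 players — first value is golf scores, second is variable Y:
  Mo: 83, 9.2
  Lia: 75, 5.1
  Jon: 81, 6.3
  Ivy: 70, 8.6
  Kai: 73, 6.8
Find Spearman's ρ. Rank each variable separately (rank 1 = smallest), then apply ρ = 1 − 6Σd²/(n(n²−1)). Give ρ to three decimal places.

0.100

Ranks of variable 1: 5, 3, 4, 1, 2
Ranks of variable 2: 5, 1, 2, 4, 3
d = r₁ − r₂: 0, 2, 2, -3, -1
d²: 0, 4, 4, 9, 1; Σd² = 18
ρ = 1 − 6·18/(5·24) = 1 − 108/120 = 0.100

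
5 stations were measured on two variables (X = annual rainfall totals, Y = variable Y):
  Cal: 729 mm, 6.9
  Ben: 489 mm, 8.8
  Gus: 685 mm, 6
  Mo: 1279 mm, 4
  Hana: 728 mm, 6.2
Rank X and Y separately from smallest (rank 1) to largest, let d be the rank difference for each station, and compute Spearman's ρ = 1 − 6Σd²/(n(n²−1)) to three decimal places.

-0.600

Ranks of variable 1: 4, 1, 2, 5, 3
Ranks of variable 2: 4, 5, 2, 1, 3
d = r₁ − r₂: 0, -4, 0, 4, 0
d²: 0, 16, 0, 16, 0; Σd² = 32
ρ = 1 − 6·32/(5·24) = 1 − 192/120 = -0.600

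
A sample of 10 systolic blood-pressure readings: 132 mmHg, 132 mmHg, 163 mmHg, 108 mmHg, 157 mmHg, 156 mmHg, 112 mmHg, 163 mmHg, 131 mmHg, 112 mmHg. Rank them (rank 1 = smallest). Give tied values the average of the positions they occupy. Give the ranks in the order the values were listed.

5.5, 5.5, 9.5, 1, 8, 7, 2.5, 9.5, 4, 2.5

Sorted (ascending): 108, 112, 112, 131, 132, 132, 156, 157, 163, 163
The 2 values of 112 occupy positions 2–3 → average rank (2+3)/2 = 2.5.
The 2 values of 132 occupy positions 5–6 → average rank (5+6)/2 = 5.5.
The 2 values of 163 occupy positions 9–10 → average rank (9+10)/2 = 9.5.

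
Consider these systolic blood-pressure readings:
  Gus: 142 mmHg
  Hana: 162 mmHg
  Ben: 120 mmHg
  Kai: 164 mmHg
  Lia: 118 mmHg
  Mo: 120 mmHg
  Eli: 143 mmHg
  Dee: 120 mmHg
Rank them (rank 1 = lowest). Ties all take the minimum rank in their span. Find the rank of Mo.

2

Sorted (ascending): 118, 120, 120, 120, 142, 143, 162, 164
The 3 values of 120 occupy positions 2–4 → each gets rank 2.
Mo has value 120 mmHg → rank 2.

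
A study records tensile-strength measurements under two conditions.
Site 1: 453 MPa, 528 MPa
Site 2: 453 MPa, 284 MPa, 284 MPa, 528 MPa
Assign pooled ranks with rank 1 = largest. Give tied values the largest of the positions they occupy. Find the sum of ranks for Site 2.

Sorted (descending): 528, 528, 453, 453, 284, 284
The 2 values of 528 occupy positions 1–2 → each gets rank 2.
The 2 values of 453 occupy positions 3–4 → each gets rank 4.
The 2 values of 284 occupy positions 5–6 → each gets rank 6.
Site 2 values → pooled ranks: 453→4, 284→6, 284→6, 528→2
Rank sum = 4 + 6 + 6 + 2 = 18

18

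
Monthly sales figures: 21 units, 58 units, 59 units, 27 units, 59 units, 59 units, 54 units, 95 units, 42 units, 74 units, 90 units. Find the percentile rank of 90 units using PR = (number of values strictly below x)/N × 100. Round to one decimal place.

81.8

N = 11.
Strictly below 90: 9. Equal to 90: 1.
PR = 9/11 × 100 = 81.8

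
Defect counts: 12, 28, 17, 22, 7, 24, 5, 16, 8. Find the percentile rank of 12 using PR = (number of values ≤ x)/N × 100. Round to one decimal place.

N = 9.
Strictly below 12: 3. Equal to 12: 1.
PR = 4/9 × 100 = 44.4

44.4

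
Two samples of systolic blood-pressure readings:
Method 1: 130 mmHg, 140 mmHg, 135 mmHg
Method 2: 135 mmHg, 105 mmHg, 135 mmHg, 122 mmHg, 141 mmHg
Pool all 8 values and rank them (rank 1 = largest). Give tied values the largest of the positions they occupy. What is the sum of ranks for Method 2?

26

Sorted (descending): 141, 140, 135, 135, 135, 130, 122, 105
The 3 values of 135 occupy positions 3–5 → each gets rank 5.
Method 2 values → pooled ranks: 135→5, 105→8, 135→5, 122→7, 141→1
Rank sum = 5 + 8 + 5 + 7 + 1 = 26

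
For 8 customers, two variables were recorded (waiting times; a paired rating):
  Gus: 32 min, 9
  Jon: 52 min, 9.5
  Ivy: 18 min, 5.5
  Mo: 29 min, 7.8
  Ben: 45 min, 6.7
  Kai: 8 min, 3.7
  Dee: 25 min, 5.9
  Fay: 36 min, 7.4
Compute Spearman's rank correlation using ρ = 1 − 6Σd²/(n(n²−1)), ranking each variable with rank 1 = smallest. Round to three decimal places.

Ranks of variable 1: 5, 8, 2, 4, 7, 1, 3, 6
Ranks of variable 2: 7, 8, 2, 6, 4, 1, 3, 5
d = r₁ − r₂: -2, 0, 0, -2, 3, 0, 0, 1
d²: 4, 0, 0, 4, 9, 0, 0, 1; Σd² = 18
ρ = 1 − 6·18/(8·63) = 1 − 108/504 = 0.786

0.786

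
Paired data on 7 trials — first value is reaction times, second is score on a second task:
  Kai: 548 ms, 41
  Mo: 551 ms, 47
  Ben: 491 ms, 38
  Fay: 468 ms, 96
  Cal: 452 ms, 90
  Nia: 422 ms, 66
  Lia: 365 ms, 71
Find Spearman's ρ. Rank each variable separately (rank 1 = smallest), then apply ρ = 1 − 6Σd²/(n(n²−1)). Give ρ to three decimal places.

-0.536

Ranks of variable 1: 6, 7, 5, 4, 3, 2, 1
Ranks of variable 2: 2, 3, 1, 7, 6, 4, 5
d = r₁ − r₂: 4, 4, 4, -3, -3, -2, -4
d²: 16, 16, 16, 9, 9, 4, 16; Σd² = 86
ρ = 1 − 6·86/(7·48) = 1 − 516/336 = -0.536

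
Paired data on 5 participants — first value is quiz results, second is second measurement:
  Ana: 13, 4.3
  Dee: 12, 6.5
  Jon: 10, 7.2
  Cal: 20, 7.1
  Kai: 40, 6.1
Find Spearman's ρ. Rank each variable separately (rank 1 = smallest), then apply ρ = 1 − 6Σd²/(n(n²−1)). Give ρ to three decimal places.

Ranks of variable 1: 3, 2, 1, 4, 5
Ranks of variable 2: 1, 3, 5, 4, 2
d = r₁ − r₂: 2, -1, -4, 0, 3
d²: 4, 1, 16, 0, 9; Σd² = 30
ρ = 1 − 6·30/(5·24) = 1 − 180/120 = -0.500

-0.500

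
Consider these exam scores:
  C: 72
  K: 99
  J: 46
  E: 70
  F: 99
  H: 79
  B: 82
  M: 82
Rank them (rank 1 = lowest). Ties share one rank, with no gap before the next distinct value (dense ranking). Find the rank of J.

1

Sorted (ascending): 46, 70, 72, 79, 82, 82, 99, 99
The 2 values of 82 share dense rank 5.
The 2 values of 99 share dense rank 6.
Remaining distinct values take the next consecutive integers.
J has value 46 → rank 1.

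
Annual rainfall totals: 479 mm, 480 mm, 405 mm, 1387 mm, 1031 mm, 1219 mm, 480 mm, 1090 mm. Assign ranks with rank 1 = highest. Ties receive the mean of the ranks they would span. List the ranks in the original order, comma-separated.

Sorted (descending): 1387, 1219, 1090, 1031, 480, 480, 479, 405
The 2 values of 480 occupy positions 5–6 → average rank (5+6)/2 = 5.5.

7, 5.5, 8, 1, 4, 2, 5.5, 3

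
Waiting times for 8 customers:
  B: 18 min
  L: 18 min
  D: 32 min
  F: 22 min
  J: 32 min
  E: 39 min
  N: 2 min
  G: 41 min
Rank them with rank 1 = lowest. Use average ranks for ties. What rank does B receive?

2.5

Sorted (ascending): 2, 18, 18, 22, 32, 32, 39, 41
The 2 values of 18 occupy positions 2–3 → average rank (2+3)/2 = 2.5.
The 2 values of 32 occupy positions 5–6 → average rank (5+6)/2 = 5.5.
B has value 18 min → rank 2.5.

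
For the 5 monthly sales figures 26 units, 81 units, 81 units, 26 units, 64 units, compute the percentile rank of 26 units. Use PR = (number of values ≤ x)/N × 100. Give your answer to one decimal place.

N = 5.
Strictly below 26: 0. Equal to 26: 2.
PR = 2/5 × 100 = 40.0

40.0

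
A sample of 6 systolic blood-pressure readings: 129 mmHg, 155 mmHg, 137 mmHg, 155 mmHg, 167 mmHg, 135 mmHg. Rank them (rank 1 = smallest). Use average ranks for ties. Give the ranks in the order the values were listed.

Sorted (ascending): 129, 135, 137, 155, 155, 167
The 2 values of 155 occupy positions 4–5 → average rank (4+5)/2 = 4.5.

1, 4.5, 3, 4.5, 6, 2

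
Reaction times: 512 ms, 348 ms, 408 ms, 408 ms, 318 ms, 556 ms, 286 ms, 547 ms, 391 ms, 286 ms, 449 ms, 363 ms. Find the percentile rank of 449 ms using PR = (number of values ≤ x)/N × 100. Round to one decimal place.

N = 12.
Strictly below 449: 8. Equal to 449: 1.
PR = 9/12 × 100 = 75.0

75.0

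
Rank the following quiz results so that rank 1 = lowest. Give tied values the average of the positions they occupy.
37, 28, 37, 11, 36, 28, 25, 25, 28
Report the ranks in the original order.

Sorted (ascending): 11, 25, 25, 28, 28, 28, 36, 37, 37
The 2 values of 25 occupy positions 2–3 → average rank (2+3)/2 = 2.5.
The 3 values of 28 occupy positions 4–6 → average rank 5.
The 2 values of 37 occupy positions 8–9 → average rank (8+9)/2 = 8.5.

8.5, 5, 8.5, 1, 7, 5, 2.5, 2.5, 5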